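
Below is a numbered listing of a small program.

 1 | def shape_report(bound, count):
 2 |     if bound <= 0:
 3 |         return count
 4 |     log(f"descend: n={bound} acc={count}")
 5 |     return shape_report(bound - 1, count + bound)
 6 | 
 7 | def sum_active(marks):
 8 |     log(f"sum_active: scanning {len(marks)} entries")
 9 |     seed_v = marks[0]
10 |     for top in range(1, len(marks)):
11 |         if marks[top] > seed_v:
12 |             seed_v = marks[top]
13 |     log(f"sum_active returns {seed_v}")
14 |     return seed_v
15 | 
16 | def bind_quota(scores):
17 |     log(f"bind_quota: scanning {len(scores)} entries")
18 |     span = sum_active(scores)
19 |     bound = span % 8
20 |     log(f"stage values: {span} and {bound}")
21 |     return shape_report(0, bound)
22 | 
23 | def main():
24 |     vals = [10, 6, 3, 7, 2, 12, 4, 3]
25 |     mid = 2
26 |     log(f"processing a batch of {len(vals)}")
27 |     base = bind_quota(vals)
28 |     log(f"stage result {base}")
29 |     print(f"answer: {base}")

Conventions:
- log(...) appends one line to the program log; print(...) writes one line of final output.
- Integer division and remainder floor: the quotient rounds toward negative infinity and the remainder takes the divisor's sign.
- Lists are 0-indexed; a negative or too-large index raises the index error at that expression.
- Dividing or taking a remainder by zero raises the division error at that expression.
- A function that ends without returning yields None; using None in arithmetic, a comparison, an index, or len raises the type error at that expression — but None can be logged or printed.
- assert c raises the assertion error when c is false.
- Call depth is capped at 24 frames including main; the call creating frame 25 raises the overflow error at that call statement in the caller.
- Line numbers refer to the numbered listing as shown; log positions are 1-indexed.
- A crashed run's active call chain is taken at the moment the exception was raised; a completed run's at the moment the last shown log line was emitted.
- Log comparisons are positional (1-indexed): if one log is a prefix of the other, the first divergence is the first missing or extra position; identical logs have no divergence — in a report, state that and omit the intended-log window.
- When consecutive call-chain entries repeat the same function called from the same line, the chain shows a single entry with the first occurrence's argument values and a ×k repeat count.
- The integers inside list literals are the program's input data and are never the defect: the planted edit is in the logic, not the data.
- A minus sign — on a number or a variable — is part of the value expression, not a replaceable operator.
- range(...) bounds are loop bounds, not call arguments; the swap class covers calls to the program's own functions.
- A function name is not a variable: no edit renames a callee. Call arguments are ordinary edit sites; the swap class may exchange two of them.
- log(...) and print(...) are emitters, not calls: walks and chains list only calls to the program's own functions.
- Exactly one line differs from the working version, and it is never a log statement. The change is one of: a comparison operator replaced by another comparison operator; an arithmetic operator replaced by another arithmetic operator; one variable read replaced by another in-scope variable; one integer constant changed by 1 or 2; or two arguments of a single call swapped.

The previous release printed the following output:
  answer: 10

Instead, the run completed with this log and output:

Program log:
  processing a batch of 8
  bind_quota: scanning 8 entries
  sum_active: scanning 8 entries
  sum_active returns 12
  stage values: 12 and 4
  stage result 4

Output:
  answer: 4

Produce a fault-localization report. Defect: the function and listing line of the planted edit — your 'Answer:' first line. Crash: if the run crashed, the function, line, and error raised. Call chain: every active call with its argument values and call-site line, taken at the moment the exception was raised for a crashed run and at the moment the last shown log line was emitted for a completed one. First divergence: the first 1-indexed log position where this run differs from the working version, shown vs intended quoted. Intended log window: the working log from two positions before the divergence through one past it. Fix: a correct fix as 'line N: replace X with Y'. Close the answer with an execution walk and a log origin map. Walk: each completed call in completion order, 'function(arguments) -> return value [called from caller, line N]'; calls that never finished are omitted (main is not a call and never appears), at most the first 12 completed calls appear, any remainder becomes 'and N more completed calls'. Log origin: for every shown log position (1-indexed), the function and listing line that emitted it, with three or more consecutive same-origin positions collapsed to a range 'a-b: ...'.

Answer: the defect is in bind_quota at line 21.
Core observation: The earliest visible damage is log position 6 — 'stage result 4' rather than the intended 'descend: n=4 acc=0'.
Call chain: main.
First divergence: position 6 — shown 'stage result 4', intended 'descend: n=4 acc=0'.
Intended log window:
  4: sum_active returns 12
  5: stage values: 12 and 4
  6: descend: n=4 acc=0
  7: descend: n=3 acc=4
Execution walk:
  sum_active([10, 6, 3, 7, 2, 12, 4, 3]) -> 12  [called from bind_quota, line 18]
  shape_report(0, 4) -> 4  [called from bind_quota, line 21]
  bind_quota([10, 6, 3, 7, 2, 12, 4, 3]) -> 4  [called from main, line 27]
Origin of each log line:
  1: emitted by main (line 26)
  2: emitted by bind_quota (line 17)
  3: emitted by sum_active (line 8)
  4: emitted by sum_active (line 13)
  5: emitted by bind_quota (line 20)
  6: emitted by main (line 28)
A correct fix: line 21: replace `shape_report(0, bound)` with `shape_report(bound, 0)`.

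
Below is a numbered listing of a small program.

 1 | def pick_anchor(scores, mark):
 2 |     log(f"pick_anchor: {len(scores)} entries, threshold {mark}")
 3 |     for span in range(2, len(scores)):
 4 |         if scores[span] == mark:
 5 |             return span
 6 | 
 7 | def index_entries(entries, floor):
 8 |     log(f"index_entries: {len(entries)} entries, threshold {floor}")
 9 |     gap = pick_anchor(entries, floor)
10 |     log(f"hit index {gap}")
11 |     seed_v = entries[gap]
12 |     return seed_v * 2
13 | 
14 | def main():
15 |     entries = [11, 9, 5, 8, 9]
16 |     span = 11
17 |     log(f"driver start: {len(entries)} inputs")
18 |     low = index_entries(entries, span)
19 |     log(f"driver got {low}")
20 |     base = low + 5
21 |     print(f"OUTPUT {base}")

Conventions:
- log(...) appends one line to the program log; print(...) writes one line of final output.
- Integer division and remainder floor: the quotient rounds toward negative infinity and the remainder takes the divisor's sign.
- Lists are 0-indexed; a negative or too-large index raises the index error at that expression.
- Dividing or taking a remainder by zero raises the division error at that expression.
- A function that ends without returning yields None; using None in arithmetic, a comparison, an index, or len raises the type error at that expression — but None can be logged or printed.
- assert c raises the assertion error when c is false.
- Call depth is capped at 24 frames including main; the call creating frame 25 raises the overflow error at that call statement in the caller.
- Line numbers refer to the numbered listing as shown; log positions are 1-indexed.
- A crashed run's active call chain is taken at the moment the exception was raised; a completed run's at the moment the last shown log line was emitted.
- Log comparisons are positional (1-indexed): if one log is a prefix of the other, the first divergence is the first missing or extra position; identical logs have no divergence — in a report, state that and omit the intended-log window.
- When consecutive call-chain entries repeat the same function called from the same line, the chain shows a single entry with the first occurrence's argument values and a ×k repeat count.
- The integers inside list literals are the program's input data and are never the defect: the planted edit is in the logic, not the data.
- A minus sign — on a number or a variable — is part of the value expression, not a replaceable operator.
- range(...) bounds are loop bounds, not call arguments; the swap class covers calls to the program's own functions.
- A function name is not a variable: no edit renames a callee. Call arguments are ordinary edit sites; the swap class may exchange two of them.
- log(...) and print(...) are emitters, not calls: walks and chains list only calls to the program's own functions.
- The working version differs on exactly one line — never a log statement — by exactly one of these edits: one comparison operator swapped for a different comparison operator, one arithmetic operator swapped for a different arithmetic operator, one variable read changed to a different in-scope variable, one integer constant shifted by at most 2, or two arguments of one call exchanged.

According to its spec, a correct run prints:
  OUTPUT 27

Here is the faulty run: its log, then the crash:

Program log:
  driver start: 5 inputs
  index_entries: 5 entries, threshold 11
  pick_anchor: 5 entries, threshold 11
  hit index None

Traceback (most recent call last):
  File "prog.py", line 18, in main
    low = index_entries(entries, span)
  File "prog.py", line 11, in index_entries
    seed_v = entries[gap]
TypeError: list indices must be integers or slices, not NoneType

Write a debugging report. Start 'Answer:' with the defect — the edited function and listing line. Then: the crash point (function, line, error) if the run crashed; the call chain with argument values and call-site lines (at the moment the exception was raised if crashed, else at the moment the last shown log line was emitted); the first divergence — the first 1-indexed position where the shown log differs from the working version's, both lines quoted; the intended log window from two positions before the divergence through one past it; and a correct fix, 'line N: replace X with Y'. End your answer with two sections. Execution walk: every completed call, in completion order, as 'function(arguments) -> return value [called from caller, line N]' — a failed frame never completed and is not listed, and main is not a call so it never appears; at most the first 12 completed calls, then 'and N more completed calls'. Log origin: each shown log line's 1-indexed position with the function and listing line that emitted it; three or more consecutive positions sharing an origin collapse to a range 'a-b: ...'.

Answer: the defect is in pick_anchor at line 3.
Key fact: Position 4 is the first bad log line: 'hit index None' should read 'hit index 0'.
Crash: index_entries, line 11, TypeError.
Call chain: main -> index_entries([11, 9, 5, 8, 9], 11) (called at line 18).
First divergence: at position 4 the run shows 'hit index None' where the working version logs 'hit index 0'.
Intended log window:
  2: index_entries: 5 entries, threshold 11
  3: pick_anchor: 5 entries, threshold 11
  4: hit index 0
  5: driver got 22
Execution walk:
  pick_anchor([11, 9, 5, 8, 9], 11) -> None  [called from index_entries, line 9]
Log line origins:
  1: from main, line 17
  2: from index_entries, line 8
  3: from pick_anchor, line 2
  4: from index_entries, line 10
A correct fix: line 3: replace `2` with `0`.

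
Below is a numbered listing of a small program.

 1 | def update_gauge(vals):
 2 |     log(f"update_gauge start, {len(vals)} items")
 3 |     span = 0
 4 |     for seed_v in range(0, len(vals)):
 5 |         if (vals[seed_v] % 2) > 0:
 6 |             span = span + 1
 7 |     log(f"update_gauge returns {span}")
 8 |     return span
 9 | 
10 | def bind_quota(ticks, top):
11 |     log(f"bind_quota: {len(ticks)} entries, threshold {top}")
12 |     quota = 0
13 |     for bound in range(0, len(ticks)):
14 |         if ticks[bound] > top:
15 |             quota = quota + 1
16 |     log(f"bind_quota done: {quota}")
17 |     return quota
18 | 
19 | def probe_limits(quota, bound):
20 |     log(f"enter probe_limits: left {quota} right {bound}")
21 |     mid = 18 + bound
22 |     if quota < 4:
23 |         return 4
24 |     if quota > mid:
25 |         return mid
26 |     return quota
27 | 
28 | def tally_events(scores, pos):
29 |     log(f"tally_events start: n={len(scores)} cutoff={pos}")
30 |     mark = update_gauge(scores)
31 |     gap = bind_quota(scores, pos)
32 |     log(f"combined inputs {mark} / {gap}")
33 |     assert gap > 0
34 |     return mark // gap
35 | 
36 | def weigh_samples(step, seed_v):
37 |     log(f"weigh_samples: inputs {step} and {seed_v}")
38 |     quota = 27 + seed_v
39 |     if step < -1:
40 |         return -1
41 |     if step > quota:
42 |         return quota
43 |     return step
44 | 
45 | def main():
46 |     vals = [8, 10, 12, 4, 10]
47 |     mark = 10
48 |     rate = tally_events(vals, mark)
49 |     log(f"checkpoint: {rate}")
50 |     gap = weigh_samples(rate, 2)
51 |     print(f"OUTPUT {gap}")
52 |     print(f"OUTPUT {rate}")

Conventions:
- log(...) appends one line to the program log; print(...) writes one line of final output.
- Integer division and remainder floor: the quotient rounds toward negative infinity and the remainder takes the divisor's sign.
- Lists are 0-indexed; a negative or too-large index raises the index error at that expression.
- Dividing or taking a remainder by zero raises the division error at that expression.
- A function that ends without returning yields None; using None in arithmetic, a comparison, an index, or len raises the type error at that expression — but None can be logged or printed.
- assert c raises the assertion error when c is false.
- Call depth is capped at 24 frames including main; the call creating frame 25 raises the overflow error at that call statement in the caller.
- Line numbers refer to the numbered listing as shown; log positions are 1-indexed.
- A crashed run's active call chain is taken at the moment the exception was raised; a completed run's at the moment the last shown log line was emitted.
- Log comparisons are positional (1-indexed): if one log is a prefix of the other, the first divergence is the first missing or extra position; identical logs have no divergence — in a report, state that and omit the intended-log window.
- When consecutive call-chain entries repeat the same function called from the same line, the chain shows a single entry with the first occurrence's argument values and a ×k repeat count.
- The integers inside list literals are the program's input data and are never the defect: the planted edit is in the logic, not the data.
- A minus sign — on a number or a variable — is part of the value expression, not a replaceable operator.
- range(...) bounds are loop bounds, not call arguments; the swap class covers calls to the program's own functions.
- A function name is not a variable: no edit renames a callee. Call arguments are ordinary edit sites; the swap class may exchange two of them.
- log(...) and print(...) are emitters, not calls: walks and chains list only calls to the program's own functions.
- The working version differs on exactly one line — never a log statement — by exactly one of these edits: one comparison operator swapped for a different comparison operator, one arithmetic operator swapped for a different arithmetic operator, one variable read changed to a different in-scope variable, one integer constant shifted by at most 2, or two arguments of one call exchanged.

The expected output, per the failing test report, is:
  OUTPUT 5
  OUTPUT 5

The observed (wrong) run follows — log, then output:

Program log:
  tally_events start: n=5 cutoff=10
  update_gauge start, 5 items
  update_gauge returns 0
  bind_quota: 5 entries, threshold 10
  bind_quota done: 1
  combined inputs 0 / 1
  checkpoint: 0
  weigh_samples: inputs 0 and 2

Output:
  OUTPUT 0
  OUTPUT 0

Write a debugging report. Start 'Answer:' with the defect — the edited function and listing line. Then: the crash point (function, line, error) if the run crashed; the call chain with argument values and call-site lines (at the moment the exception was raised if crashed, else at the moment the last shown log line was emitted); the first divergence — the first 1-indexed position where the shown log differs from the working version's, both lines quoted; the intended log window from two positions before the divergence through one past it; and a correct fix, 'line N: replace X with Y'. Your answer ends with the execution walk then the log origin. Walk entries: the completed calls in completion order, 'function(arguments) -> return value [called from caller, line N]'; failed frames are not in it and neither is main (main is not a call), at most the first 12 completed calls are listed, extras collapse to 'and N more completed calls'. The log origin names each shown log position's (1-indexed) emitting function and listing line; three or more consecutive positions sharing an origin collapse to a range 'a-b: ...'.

Answer: the defect is in update_gauge at line 5.
Core observation: At log position 3 the runs split — shown 'update_gauge returns 0', but the working version logs 'update_gauge returns 5'.
Call chain: main -> weigh_samples(0, 2) (called at line 50).
First divergence: position 3 — the shown line 'update_gauge returns 0' should read 'update_gauge returns 5'.
Intended log window:
  1: tally_events start: n=5 cutoff=10
  2: update_gauge start, 5 items
  3: update_gauge returns 5
  4: bind_quota: 5 entries, threshold 10
Execution walk:
  update_gauge([8, 10, 12, 4, 10]) -> 0  [called from tally_events, line 30]
  bind_quota([8, 10, 12, 4, 10], 10) -> 1  [called from tally_events, line 31]
  tally_events([8, 10, 12, 4, 10], 10) -> 0  [called from main, line 48]
  weigh_samples(0, 2) -> 0  [called from main, line 50]
Log origin:
  1 — tally_events, line 29
  2 — update_gauge, line 2
  3 — update_gauge, line 7
  4 — bind_quota, line 11
  5 — bind_quota, line 16
  6 — tally_events, line 32
  7 — main, line 49
  8 — weigh_samples, line 37
A correct fix: line 5: replace `>` with `==`.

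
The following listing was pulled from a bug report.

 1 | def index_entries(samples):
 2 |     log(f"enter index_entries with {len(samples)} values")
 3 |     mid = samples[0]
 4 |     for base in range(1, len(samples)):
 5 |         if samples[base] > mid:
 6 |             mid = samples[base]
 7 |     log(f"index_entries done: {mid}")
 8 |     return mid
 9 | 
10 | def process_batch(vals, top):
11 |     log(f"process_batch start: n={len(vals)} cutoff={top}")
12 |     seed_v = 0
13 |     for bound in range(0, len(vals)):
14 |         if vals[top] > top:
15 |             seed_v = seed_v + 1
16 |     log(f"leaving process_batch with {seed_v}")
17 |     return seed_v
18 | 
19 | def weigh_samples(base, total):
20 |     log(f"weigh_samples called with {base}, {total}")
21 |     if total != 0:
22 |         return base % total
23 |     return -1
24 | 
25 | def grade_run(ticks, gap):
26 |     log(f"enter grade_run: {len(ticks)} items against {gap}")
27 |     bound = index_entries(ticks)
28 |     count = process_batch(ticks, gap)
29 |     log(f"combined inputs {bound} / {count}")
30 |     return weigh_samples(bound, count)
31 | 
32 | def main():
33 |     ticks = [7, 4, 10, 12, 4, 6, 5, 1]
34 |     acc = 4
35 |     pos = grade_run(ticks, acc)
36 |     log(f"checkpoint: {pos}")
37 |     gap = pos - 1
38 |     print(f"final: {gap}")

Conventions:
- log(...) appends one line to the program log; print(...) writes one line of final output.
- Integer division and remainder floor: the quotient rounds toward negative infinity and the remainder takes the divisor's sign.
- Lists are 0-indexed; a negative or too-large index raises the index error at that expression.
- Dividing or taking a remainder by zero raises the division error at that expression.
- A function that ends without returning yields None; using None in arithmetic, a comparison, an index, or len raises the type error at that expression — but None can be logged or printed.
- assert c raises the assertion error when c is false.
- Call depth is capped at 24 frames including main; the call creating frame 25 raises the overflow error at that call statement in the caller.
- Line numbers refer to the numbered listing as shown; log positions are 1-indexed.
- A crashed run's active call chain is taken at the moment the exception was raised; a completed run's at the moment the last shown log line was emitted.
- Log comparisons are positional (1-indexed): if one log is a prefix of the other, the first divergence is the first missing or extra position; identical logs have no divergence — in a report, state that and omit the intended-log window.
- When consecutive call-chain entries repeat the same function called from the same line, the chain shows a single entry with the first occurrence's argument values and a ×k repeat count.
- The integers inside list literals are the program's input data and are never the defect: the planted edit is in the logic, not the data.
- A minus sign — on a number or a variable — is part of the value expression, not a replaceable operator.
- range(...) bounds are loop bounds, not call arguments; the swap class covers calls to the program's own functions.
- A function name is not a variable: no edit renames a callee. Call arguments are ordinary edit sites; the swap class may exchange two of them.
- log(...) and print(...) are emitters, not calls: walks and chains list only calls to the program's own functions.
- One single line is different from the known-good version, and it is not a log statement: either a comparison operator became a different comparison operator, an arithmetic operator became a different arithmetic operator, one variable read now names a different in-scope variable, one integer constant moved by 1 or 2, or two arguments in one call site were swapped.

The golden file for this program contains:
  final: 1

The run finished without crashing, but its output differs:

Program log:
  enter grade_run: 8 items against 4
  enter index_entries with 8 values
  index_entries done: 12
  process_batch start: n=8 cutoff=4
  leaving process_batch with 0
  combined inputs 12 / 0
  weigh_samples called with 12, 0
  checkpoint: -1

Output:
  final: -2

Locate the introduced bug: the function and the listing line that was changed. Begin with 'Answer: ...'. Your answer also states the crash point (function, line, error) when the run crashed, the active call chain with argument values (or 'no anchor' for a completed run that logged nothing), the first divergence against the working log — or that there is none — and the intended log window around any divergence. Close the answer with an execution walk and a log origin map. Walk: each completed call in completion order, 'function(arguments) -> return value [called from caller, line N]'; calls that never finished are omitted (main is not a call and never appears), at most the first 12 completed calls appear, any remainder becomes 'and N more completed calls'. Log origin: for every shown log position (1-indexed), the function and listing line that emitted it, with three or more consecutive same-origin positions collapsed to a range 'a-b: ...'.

Answer: the defect is in process_batch at line 14.
The tell: Log line 5 is where behavior first shows: 'leaving process_batch with 0' appears instead of 'leaving process_batch with 5'.
Call chain: main.
First divergence: position 5 — the shown line 'leaving process_batch with 0' should read 'leaving process_batch with 5'.
Intended log window:
  3: index_entries done: 12
  4: process_batch start: n=8 cutoff=4
  5: leaving process_batch with 5
  6: combined inputs 12 / 5
Execution walk:
  index_entries([7, 4, 10, 12, 4, 6, 5, 1]) -> 12  [called from grade_run, line 27]
  process_batch([7, 4, 10, 12, 4, 6, 5, 1], 4) -> 0  [called from grade_run, line 28]
  weigh_samples(12, 0) -> -1  [called from grade_run, line 30]
  grade_run([7, 4, 10, 12, 4, 6, 5, 1], 4) -> -1  [called from main, line 35]
Log line origins:
  1: from grade_run, line 26
  2: from index_entries, line 2
  3: from index_entries, line 7
  4: from process_batch, line 11
  5: from process_batch, line 16
  6: from grade_run, line 29
  7: from weigh_samples, line 20
  8: from main, line 36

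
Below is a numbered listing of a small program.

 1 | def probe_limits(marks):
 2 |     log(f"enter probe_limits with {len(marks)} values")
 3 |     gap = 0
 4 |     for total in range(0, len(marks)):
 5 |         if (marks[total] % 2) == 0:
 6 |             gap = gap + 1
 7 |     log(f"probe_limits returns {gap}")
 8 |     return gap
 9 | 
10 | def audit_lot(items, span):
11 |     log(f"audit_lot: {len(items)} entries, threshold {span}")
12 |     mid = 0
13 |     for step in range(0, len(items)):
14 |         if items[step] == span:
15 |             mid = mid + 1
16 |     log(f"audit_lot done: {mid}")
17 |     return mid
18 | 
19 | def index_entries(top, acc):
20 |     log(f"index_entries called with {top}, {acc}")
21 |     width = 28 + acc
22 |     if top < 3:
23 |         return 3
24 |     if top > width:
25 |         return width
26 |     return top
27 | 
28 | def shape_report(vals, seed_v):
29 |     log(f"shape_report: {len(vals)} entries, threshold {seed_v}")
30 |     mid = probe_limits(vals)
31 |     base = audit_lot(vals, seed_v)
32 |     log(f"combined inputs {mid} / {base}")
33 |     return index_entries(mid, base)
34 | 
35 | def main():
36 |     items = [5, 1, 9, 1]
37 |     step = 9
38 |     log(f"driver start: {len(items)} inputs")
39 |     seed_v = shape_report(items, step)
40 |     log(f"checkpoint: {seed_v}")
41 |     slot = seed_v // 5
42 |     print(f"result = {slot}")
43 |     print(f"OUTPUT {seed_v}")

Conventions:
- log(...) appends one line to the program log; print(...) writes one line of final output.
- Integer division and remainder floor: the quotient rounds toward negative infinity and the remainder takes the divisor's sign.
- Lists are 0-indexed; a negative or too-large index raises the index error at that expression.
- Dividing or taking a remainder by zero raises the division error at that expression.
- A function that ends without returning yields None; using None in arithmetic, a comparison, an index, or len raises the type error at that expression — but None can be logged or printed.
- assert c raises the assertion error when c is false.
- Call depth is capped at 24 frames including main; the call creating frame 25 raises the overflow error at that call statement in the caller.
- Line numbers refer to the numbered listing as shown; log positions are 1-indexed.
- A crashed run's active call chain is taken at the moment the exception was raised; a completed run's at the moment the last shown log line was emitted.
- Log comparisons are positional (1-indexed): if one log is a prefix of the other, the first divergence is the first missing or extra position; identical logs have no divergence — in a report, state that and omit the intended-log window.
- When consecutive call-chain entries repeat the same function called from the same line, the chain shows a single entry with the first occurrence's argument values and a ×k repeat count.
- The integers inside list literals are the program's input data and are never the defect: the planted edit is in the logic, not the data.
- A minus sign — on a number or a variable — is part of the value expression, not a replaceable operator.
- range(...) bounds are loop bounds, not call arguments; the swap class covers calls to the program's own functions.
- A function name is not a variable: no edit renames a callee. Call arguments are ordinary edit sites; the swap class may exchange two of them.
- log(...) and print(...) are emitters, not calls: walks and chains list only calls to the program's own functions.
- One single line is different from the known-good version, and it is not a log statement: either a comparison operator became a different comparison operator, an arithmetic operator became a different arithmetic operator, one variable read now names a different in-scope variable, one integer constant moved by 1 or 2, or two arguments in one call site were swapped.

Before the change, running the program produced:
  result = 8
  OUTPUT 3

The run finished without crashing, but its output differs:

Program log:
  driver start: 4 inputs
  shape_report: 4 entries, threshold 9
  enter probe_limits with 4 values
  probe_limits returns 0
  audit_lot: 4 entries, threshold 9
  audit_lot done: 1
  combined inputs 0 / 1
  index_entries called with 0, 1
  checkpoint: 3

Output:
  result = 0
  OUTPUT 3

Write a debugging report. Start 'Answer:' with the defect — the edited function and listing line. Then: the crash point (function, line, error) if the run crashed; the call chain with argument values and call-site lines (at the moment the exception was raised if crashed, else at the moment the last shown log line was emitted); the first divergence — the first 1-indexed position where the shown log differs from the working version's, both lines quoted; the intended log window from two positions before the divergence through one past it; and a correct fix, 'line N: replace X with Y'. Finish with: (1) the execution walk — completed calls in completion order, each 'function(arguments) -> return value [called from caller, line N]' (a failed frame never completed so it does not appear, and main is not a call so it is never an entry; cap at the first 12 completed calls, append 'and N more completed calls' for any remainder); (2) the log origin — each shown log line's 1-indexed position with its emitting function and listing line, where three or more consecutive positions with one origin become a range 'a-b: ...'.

Answer: the defect is in main at line 41.
The tell: Log streams are identical — the defect surfaces only in the printed output.
Call chain: main.
First divergence: none — the logs agree in full.
Execution walk:
  probe_limits([5, 1, 9, 1]) -> 0  [called from shape_report, line 30]
  audit_lot([5, 1, 9, 1], 9) -> 1  [called from shape_report, line 31]
  index_entries(0, 1) -> 3  [called from shape_report, line 33]
  shape_report([5, 1, 9, 1], 9) -> 3  [called from main, line 39]
Log line origins:
  1: emitted by main (line 38)
  2: emitted by shape_report (line 29)
  3: emitted by probe_limits (line 2)
  4: emitted by probe_limits (line 7)
  5: emitted by audit_lot (line 11)
  6: emitted by audit_lot (line 16)
  7: emitted by shape_report (line 32)
  8: emitted by index_entries (line 20)
  9: emitted by main (line 40)
A correct fix: line 41: replace `//` with `+`.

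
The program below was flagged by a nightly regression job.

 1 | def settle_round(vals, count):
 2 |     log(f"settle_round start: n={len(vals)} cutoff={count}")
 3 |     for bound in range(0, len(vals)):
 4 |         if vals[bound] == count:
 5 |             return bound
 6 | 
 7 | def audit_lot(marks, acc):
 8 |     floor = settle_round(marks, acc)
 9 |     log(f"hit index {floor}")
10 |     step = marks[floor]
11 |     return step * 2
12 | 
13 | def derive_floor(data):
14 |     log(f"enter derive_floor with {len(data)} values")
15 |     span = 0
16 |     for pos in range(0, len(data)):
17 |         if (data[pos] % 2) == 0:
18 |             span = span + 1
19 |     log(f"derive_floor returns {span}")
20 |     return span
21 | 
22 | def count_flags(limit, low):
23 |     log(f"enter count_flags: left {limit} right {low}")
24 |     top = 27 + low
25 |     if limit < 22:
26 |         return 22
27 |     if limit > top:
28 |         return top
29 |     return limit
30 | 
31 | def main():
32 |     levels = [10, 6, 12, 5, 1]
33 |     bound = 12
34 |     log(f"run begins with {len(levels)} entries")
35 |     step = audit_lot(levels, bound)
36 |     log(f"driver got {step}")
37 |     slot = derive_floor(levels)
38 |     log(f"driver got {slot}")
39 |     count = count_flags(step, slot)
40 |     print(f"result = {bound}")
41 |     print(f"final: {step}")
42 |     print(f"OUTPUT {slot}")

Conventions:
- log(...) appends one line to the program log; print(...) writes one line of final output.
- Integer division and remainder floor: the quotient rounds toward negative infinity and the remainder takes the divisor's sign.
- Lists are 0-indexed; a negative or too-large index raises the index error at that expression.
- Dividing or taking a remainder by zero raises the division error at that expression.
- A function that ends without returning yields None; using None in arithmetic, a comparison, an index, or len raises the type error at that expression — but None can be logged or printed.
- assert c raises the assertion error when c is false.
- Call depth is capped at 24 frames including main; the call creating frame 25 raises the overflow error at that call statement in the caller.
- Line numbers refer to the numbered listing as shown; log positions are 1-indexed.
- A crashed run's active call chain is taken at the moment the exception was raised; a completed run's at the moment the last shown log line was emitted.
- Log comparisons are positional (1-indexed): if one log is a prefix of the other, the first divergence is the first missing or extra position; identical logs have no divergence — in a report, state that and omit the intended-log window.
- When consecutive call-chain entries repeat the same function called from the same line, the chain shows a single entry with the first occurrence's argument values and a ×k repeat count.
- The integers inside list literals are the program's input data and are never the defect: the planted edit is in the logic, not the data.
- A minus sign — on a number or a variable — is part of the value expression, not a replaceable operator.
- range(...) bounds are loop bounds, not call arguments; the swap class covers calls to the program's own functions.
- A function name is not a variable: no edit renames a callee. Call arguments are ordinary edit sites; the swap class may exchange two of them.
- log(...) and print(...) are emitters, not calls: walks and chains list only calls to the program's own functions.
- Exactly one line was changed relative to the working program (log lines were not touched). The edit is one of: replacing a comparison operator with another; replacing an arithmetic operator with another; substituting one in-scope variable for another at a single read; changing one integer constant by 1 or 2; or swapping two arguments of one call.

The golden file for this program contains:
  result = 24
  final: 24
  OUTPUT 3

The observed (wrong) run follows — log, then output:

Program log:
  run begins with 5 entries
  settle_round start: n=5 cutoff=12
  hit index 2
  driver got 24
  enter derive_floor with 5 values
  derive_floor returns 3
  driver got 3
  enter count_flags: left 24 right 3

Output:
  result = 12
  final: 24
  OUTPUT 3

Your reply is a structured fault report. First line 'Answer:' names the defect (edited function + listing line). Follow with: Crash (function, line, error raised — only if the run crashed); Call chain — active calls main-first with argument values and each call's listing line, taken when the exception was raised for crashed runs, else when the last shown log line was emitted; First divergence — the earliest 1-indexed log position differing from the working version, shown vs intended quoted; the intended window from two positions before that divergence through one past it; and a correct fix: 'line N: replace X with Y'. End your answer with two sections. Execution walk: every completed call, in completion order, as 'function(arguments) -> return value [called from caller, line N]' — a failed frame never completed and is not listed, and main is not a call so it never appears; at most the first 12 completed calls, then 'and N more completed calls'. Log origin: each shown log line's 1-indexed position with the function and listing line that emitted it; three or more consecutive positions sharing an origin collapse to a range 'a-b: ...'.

Answer: the defect is in main at line 40.
Core observation: Nothing in the log betrays the bug — only the output does.
Call chain: main -> count_flags(24, 3) (called at line 39).
First divergence: there is none — every log position agrees.
Execution walk:
  settle_round([10, 6, 12, 5, 1], 12) -> 2  [called from audit_lot, line 8]
  audit_lot([10, 6, 12, 5, 1], 12) -> 24  [called from main, line 35]
  derive_floor([10, 6, 12, 5, 1]) -> 3  [called from main, line 37]
  count_flags(24, 3) -> 24  [called from main, line 39]
Log line origins:
  1: logged in main at line 34
  2: logged in settle_round at line 2
  3: logged in audit_lot at line 9
  4: logged in main at line 36
  5: logged in derive_floor at line 14
  6: logged in derive_floor at line 19
  7: logged in main at line 38
  8: logged in count_flags at line 23
A correct fix: line 40: replace `bound` with `count`.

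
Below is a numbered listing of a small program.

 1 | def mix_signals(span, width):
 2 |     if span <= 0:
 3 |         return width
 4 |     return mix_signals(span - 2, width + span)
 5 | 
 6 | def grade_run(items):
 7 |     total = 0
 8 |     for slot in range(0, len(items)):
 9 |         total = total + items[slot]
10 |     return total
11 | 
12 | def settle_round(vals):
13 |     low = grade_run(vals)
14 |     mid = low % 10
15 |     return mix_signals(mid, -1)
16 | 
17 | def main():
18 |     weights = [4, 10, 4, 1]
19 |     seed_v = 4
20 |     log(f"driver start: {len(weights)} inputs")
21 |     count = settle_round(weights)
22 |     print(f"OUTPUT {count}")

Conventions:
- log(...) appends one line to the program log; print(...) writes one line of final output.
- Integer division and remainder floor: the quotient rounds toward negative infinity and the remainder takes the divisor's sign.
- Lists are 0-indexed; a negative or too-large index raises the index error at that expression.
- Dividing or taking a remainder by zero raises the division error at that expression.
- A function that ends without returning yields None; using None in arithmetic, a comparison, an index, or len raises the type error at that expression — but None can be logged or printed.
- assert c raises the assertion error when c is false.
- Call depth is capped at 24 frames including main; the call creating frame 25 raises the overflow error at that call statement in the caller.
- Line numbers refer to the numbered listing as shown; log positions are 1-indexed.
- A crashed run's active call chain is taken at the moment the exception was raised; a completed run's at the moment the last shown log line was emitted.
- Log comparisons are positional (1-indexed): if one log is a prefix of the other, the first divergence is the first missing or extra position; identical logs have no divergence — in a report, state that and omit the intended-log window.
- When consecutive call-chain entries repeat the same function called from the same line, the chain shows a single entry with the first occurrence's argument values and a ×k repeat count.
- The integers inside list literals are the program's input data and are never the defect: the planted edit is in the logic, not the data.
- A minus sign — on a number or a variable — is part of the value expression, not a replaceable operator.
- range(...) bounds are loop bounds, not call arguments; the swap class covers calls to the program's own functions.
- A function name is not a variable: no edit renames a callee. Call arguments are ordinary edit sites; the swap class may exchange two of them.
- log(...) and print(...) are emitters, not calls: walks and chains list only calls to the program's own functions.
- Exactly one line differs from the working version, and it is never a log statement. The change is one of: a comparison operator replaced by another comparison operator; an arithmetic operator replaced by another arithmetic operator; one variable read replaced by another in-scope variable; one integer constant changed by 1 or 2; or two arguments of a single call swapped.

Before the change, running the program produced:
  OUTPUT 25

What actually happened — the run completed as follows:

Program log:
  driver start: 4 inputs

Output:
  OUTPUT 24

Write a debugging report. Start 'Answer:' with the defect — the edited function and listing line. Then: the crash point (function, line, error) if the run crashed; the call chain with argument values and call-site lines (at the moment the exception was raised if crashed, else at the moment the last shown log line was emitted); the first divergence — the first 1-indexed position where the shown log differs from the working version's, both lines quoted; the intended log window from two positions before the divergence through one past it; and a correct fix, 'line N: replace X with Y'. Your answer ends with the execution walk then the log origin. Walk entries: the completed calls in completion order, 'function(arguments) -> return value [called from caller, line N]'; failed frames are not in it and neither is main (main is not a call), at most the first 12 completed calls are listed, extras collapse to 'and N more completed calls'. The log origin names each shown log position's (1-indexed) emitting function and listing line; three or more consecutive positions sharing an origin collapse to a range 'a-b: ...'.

Answer: the defect is in settle_round at line 15.
Core observation: The logs agree in full; only the final output differs.
Call chain: main.
First divergence: none — the logs agree in full.
Execution walk:
  grade_run([4, 10, 4, 1]) -> 19  [called from settle_round, line 13]
  mix_signals(-1, 24) -> 24  [called from mix_signals, line 4]
  mix_signals(1, 23) -> 24  [called from mix_signals, line 4]
  mix_signals(3, 20) -> 24  [called from mix_signals, line 4]
  mix_signals(5, 15) -> 24  [called from mix_signals, line 4]
  mix_signals(7, 8) -> 24  [called from mix_signals, line 4]
  mix_signals(9, -1) -> 24  [called from settle_round, line 15]
  settle_round([4, 10, 4, 1]) -> 24  [called from main, line 21]
Log origin:
  1: emitted by main (line 20)
A correct fix: line 15: replace `-1` with `0`.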